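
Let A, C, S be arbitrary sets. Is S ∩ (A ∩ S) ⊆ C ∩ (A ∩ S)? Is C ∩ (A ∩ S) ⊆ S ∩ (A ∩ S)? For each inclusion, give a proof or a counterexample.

The sets are not equal: only the reverse inclusion holds.

Forward inclusion. This inclusion fails. Take A = {1}, C = ∅, S = {1}; then 1 ∈ S ∩ (A ∩ S) but 1 ∉ C ∩ (A ∩ S).

Reverse inclusion. Let x ∈ C ∩ (A ∩ S). Then x ∈ A ∩ C ∩ S, from which x ∈ S ∩ (A ∩ S).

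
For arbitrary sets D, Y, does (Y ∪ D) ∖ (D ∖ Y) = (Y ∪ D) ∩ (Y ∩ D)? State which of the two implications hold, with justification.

(⊆) fails; (⊇) holds.

(⊆) This inclusion fails. Take D = ∅, Y = {1}; then 1 ∈ (Y ∪ D) ∖ (D ∖ Y) but 1 ∉ (Y ∪ D) ∩ (Y ∩ D).

(⊇) Let x ∈ (Y ∪ D) ∩ (Y ∩ D). Then x ∈ D ∩ Y, from which x ∈ (Y ∪ D) ∖ (D ∖ Y).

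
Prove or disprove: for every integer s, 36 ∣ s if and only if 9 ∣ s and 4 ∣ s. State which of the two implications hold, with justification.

Forward direction. If 36 ∣ s, write s = 36q. Since 36 = 4·9, s = 9·(4q), so 9 ∣ s; and since 36 = 9·4, s = 4·(9q), so 4 ∣ s.

Converse. Suppose 9 ∣ s and 4 ∣ s. Any common multiple of 9 and 4 is a multiple of their lcm; here gcd(9, 4) = 1, so lcm(9, 4) = 9·4 = 36, so 36 ∣ s.

Equivalent; both directions hold.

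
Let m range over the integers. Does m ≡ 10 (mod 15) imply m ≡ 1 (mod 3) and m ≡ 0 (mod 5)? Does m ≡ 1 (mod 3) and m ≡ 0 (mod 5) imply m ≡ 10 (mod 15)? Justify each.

(⟹) Suppose m ≡ 10 (mod 15); write m = 15j + 10. Since 3 ∣ 15, reducing mod 3 gives m ≡ 10 ≡ 1 (mod 3); since 5 ∣ 15, reducing mod 5 gives m ≡ 10 ≡ 0 (mod 5).

(⟸) Conversely, if m ≡ 1 (mod 3) and m ≡ 0 (mod 5), then by the Chinese remainder theorem m ≡ 10 (mod 15). This is exactly m ≡ 10 (mod 15).

Equivalent; both directions hold.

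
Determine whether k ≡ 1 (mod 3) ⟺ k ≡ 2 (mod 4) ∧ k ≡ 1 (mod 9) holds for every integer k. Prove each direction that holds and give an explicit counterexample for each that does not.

[⇐] If k ≡ 2 (mod 4) and k ≡ 1 (mod 9), then by the Chinese remainder theorem k ≡ 10 (mod 36). Since 10 ≡ 1 (mod 3) and 3 ∣ 36, we get k ≡ 1 (mod 3).

[⇒] This fails: k = 1 gives 1 ≡ 1 (mod 3) but 1 ≡ 1 (mod 4), so the conjunction on the right does not hold.

Only the converse holds.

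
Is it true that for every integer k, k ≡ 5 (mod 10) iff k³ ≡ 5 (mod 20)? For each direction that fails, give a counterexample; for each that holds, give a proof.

(←) The residues r modulo 20 with r³ ≡ 5 (mod 20) are exactly {5}, and each is ≡ 5 (mod 10).

(→) This fails: take k = 15. Then 15 ≡ 5 (mod 10), but 15³ = 3375 ≡ 15 (mod 20), not 5.

Only the reverse direction holds.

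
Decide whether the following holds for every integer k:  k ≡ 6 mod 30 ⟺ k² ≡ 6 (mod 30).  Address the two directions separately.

Forward direction. Suppose k ≡ 6 mod 30. Write k = 30j + 6. Then (30j + 6)² = 900j² + 360j + 36 = 30(30j² + 12j + 1) + 6, so k² ≡ 6 (mod 30).

Converse. This fails: take k = 24. Then 24² = 576 ≡ 6 (mod 30), yet 24 ≡ 24 (mod 30), not 6.

The forward direction holds; the converse fails.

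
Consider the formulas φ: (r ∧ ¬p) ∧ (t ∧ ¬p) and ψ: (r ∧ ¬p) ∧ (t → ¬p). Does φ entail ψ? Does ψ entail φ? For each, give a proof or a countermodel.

Not equivalent: only (⇒) holds.

(⇒) Assume the antecedent. If t is true, the antecedent forces (t = T, p = F, r = T), and (r ∧ ¬p) ∧ (t → ¬p) holds there. If t is false, the antecedent cannot hold. Either way (r ∧ ¬p) ∧ (t → ¬p) holds.

(⇐) This fails. Under t = F, p = F, r = T, the left side is false but the right side is true.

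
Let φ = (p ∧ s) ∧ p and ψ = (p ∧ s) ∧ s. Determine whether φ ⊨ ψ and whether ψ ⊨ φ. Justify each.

Forward direction. Assume the antecedent. If s is true, the antecedent forces (s = T, p = T), and (p ∧ s) ∧ s holds there. If s is false, the antecedent cannot hold. Either way (p ∧ s) ∧ s holds.

Converse. Assume the antecedent. If s is true, the antecedent forces (s = T, p = T), and (p ∧ s) ∧ p holds there. If s is false, the antecedent cannot hold. Either way (p ∧ s) ∧ p holds.

Both directions hold.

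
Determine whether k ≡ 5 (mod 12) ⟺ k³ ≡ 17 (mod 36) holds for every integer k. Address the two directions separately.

Both directions hold; the statement is true.

(←) The residues r modulo 36 with r³ ≡ 17 (mod 36) are exactly {5, 17, 29}, and each is ≡ 5 (mod 12).

(→) Suppose k ≡ 5 (mod 12). Working modulo 36, k ∈ {5, 17, 29}; for each such r, r³ ≡ 17 (mod 36).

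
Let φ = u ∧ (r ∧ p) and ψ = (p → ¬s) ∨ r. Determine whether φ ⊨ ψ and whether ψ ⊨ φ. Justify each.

Not equivalent: only (⇒) holds.

(⟹) Assume the antecedent. If u is true, the antecedent forces (u = T, r = T, p = T, s = F) or (u = T, r = T, p = T, s = T), and (p → ¬s) ∨ r holds there. If u is false, the antecedent cannot hold. Either way (p → ¬s) ∨ r holds.

(⟸) This fails. Under u = F, r = F, p = F, s = F, the left side is false but the right side is true.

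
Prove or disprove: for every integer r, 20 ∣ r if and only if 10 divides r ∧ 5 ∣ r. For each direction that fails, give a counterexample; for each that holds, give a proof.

(⇒) If 20 ∣ r, write r = 20q. Since 20 = 2·10, r = 10·(2q), so 10 ∣ r; and since 20 = 4·5, r = 5·(4q), so 5 ∣ r.

(⇐) This fails: take r = 10. Both 10 ∣ 10 and 5 ∣ 10, yet 10 is not a multiple of 20 (since 10 = 0·20 + 10), so 20 ∤ 10.

Only the forward direction holds.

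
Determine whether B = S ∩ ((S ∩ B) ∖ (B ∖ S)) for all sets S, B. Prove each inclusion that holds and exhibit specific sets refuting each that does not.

Forward inclusion. This inclusion fails. Take S = ∅, B = {1}; then 1 ∈ B but 1 ∉ S ∩ ((S ∩ B) ∖ (B ∖ S)).

Reverse inclusion. Let x ∈ S ∩ ((S ∩ B) ∖ (B ∖ S)). Then x ∈ S ∩ B, from which x ∈ B.

The sets are not equal: only the reverse inclusion holds.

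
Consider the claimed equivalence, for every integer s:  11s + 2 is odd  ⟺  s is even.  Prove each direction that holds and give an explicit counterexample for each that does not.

Both directions fail.

Forward direction. This fails: s = 5 gives 11s + 2 = 57, which is odd, but 5 is odd, not even.

Converse. This also fails: s = 2 is even, but 11s + 2 = 24 is even, not odd.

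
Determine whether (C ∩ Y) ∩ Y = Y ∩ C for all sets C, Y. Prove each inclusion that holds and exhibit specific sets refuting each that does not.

Both inclusions hold.

Forward inclusion. Let x ∈ (C ∩ Y) ∩ Y. Then x ∈ C ∩ Y, from which x ∈ Y ∩ C.

Reverse inclusion. Let x ∈ Y ∩ C. Then x ∈ C ∩ Y, from which x ∈ (C ∩ Y) ∩ Y.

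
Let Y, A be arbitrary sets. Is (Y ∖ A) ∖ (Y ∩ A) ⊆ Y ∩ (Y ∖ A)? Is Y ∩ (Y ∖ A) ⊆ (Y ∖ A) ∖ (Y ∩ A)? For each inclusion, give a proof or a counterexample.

The two sets are equal.

(⟹) Let x ∈ (Y ∖ A) ∖ (Y ∩ A). Then x ∈ Y and x ∉ A, from which x ∈ Y ∩ (Y ∖ A).

(⟸) Let x ∈ Y ∩ (Y ∖ A). Then x ∈ Y and x ∉ A, from which x ∈ (Y ∖ A) ∖ (Y ∩ A).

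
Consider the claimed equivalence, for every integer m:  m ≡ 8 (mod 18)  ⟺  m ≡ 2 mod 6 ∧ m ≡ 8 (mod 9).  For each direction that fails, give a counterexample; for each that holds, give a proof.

The biconditional holds.

Forward direction. Suppose m ≡ 8 (mod 18); write m = 18j + 8. Since 6 ∣ 18, reducing mod 6 gives m ≡ 8 ≡ 2 (mod 6); since 9 ∣ 18, reducing mod 9 gives m ≡ 8 (mod 9).

Converse. If m ≡ 2 (mod 6) and m ≡ 8 (mod 9), then by the Chinese remainder theorem m ≡ 8 (mod 18). This is exactly m ≡ 8 (mod 18).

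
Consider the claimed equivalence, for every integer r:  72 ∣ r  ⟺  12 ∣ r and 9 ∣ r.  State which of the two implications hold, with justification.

(⟸) This fails: take r = 36. Both 12 ∣ 36 and 9 ∣ 36, yet 36 is not a multiple of 72 (since 36 = 0·72 + 36), so 72 ∤ 36.

(⟹) If 72 ∣ r, write r = 72q. Since 72 = 6·12, r = 12·(6q), so 12 ∣ r; and since 72 = 8·9, r = 9·(8q), so 9 ∣ r.

Only the forward implication holds.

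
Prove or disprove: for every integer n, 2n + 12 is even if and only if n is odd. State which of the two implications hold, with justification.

[⇒] This fails: take n = 6. Then 2n + 12 = 24, which is even, yet n = 6 is even, not odd.

[⇐] Suppose n is odd. Since 2 is even, 2n is even for every n, so 2n + 12 has the same parity as 12, which is even. Hence 2n + 12 is even.

Only the reverse direction holds.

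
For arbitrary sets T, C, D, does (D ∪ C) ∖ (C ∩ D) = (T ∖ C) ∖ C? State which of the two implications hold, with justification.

Forward inclusion. This inclusion fails. Take T = ∅, C = {1}, D = ∅; then 1 ∈ (D ∪ C) ∖ (C ∩ D) but 1 ∉ (T ∖ C) ∖ C.

Reverse inclusion. This inclusion fails. Take T = {1}, C = ∅, D = ∅; then 1 ∈ (T ∖ C) ∖ C but 1 ∉ (D ∪ C) ∖ (C ∩ D).

Neither inclusion holds.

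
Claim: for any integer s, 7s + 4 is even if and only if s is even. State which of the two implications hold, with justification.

(⇒) Suppose 7s + 4 is even. Since 7 is odd, 7s and s have the same parity, so 7s + 4 ≡ s + 4 (mod 2). As 4 is even, 7s + 4 is even exactly when s is even. Thus s is even.

(⇐) Conversely, suppose s is even; write s = 2j. Then 7s + 4 = 7·(2j) + 4 = 2·7j + 4, which is even.

The biconditional holds.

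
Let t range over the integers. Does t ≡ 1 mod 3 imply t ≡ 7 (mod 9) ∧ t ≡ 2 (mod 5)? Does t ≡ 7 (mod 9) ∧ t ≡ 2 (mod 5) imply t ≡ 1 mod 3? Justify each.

(⇒) This fails: t = 1 gives 1 ≡ 1 (mod 3) but 1 ≡ 1 (mod 9), so the conjunction on the right does not hold.

(⇐) Conversely, if t ≡ 7 (mod 9) and t ≡ 2 (mod 5), then by the Chinese remainder theorem t ≡ 7 (mod 45). Since 7 ≡ 1 (mod 3) and 3 ∣ 45, we get t ≡ 1 (mod 3).

Not equivalent: only (⇐) holds.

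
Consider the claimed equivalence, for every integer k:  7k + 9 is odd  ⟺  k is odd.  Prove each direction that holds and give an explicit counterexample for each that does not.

(→) This fails: k = 2 gives 7k + 9 = 23, which is odd, but 2 is even, not odd.

(←) This also fails: k = 3 is odd, but 7k + 9 = 30 is even, not odd.

Both directions fail.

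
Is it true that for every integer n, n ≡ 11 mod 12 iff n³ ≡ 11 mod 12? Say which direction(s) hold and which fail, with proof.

[⇒] Suppose n ≡ 11 mod 12. Write n = 12j + 11. Then (12j + 11)³ = 1728j³ + 4752j² + 4356j + 1331 = 12(144j³ + 396j² + 363j + 110) + 11, so n³ ≡ 11 (mod 12).

[⇐] Conversely, suppose n³ ≡ 11 (mod 12). The only residue r in {0, …, 11} with r³ ≡ 11 (mod 12) is r = 11, so n ≡ 11 (mod 12).

Both implications hold.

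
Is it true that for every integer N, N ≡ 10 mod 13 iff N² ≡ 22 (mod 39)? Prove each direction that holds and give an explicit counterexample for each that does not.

(⇒) fails and (⇐) fails.

(→) This fails: take N = 36. Then 36 ≡ 10 (mod 13), but 36² = 1296 ≡ 9 (mod 39), not 22.

(←) This fails: take N = 16. Then 16² = 256 ≡ 22 (mod 39), yet 16 ≡ 3 (mod 13), not 10.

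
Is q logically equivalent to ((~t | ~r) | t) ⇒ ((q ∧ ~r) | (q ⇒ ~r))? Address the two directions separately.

Neither implication holds.

[⇒] This fails. Under t = F, q = T, r = T, the left side is true but the right side is false.

[⇐] This fails. Under t = F, q = F, r = F, the left side is false but the right side is true.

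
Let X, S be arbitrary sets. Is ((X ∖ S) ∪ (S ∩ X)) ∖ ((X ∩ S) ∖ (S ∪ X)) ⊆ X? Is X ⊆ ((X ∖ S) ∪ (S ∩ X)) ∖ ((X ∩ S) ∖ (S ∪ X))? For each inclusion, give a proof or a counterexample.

The two sets are equal.

(⟸) Let x ∈ X. Then either x ∈ X and x ∉ S; or x ∈ X ∩ S. In each case x ∈ ((X ∖ S) ∪ (S ∩ X)) ∖ ((X ∩ S) ∖ (S ∪ X)), so X ⊆ ((X ∖ S) ∪ (S ∩ X)) ∖ ((X ∩ S) ∖ (S ∪ X)).

(⟹) Let x ∈ ((X ∖ S) ∪ (S ∩ X)) ∖ ((X ∩ S) ∖ (S ∪ X)). Then either x ∈ X and x ∉ S; or x ∈ X ∩ S. In each case x ∈ X, so ((X ∖ S) ∪ (S ∩ X)) ∖ ((X ∩ S) ∖ (S ∪ X)) ⊆ X.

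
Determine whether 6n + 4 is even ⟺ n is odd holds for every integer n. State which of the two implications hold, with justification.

Not equivalent: only (⇐) holds.

(⇒) This fails: take n = 0. Then 6n + 4 = 4, which is even, yet n = 0 is even, not odd.

(⇐) Suppose n is odd. Since 6 is even, 6n is even for every n, so 6n + 4 has the same parity as 4, which is even. Hence 6n + 4 is even.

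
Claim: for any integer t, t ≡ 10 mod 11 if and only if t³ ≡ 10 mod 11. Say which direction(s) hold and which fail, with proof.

Both implications hold.

(→) Suppose t ≡ 10 mod 11. Write t = 11j + 10. Then (11j + 10)³ = 1331j³ + 3630j² + 3300j + 1000 = 11(121j³ + 330j² + 300j + 90) + 10, so t³ ≡ 10 (mod 11).

(←) For the converse, argue contrapositively. If t ≢ 10 (mod 11), then t is congruent to one of 0, 1, 2, 3, 4, 5, 6, 7, 8, 9 modulo 11, and these give t³ ≡ 0, 1, 8, 5, 9, 4, 7, 2, 6, 3 respectively — never 10.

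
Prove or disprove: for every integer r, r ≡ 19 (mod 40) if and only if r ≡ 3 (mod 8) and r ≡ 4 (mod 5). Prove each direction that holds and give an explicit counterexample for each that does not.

Both implications hold.

(⇒) Suppose r ≡ 19 (mod 40); write r = 40j + 19. Since 8 ∣ 40, reducing mod 8 gives r ≡ 19 ≡ 3 (mod 8); since 5 ∣ 40, reducing mod 5 gives r ≡ 19 ≡ 4 (mod 5).

(⇐) Conversely, if r ≡ 3 (mod 8) and r ≡ 4 (mod 5), then by the Chinese remainder theorem r ≡ 19 (mod 40). This is exactly r ≡ 19 (mod 40).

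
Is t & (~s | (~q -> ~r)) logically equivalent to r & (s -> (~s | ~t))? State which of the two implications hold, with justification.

Both directions fail.

Forward direction. This fails. Under q = F, s = F, r = F, t = T, the left side is true but the right side is false.

Converse. This fails. Under q = F, s = F, r = T, t = F, the left side is false but the right side is true.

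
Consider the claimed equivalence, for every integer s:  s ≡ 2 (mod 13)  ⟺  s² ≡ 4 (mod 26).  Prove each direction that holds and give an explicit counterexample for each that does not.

Forward direction. This fails: take s = 15. Then 15 ≡ 2 (mod 13), but 15² = 225 ≡ 17 (mod 26), not 4.

Converse. This fails: take s = 24. Then 24² = 576 ≡ 4 (mod 26), yet 24 ≡ 11 (mod 13), not 2.

Neither implication holds.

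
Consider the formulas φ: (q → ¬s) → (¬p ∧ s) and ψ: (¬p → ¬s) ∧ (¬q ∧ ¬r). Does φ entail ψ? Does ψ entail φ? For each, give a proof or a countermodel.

Neither direction holds.

[⇒] This fails. Under q = F, p = F, s = T, r = F, the left side is true but the right side is false.

[⇐] This fails. Under q = F, p = F, s = F, r = F, the left side is false but the right side is true.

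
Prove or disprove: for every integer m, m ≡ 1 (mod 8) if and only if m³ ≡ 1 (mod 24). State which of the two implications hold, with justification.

(→) This fails: take m = 9. Then 9 ≡ 1 (mod 8), but 9³ = 729 ≡ 9 (mod 24), not 1.

(←) Conversely, the residues r modulo 24 with r³ ≡ 1 (mod 24) are exactly {1}, and each is ≡ 1 (mod 8).

Not equivalent: only (⇐) holds.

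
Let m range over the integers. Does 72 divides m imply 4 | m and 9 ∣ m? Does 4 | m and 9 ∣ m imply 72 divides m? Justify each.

(←) This fails: take m = 36. Both 4 ∣ 36 and 9 ∣ 36, yet 36 is not a multiple of 72 (since 36 = 0·72 + 36), so 72 ∤ 36.

(→) If 72 ∣ m, write m = 72q. Since 72 = 18·4, m = 4·(18q), so 4 ∣ m; and since 72 = 8·9, m = 9·(8q), so 9 ∣ m.

Only the forward implication holds.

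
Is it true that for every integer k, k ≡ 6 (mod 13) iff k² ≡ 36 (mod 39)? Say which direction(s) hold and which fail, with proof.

(⇒) fails and (⇐) fails.

(⇒) This fails: take k = 19. Then 19 ≡ 6 (mod 13), but 19² = 361 ≡ 10 (mod 39), not 36.

(⇐) This fails: take k = 33. Then 33² = 1089 ≡ 36 (mod 39), yet 33 ≡ 7 (mod 13), not 6.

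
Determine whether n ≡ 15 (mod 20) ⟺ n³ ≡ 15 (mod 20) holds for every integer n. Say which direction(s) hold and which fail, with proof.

Forward direction. Suppose n ≡ 15 (mod 20). Write n = 20j + 15. Then (20j + 15)³ = 8000j³ + 18000j² + 13500j + 3375 = 20(400j³ + 900j² + 675j + 168) + 15, so n³ ≡ 15 (mod 20).

Converse. Suppose n³ ≡ 15 (mod 20). The only residue r in {0, …, 19} with r³ ≡ 15 (mod 20) is r = 15, so n ≡ 15 (mod 20).

Both directions hold; the statement is true.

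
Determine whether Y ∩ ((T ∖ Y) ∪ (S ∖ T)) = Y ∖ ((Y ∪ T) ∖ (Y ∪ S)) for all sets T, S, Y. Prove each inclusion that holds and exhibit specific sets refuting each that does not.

The sets are not equal: only the forward inclusion holds.

Forward inclusion. Let x ∈ Y ∩ ((T ∖ Y) ∪ (S ∖ T)). Then x ∈ S ∩ Y and x ∉ T, from which x ∈ Y ∖ ((Y ∪ T) ∖ (Y ∪ S)).

Reverse inclusion. This inclusion fails. Take T = ∅, S = ∅, Y = {1}; then 1 ∈ Y ∖ ((Y ∪ T) ∖ (Y ∪ S)) but 1 ∉ Y ∩ ((T ∖ Y) ∪ (S ∖ T)).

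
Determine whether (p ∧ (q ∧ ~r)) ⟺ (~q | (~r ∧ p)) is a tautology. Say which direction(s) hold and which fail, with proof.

[⇒] Assume the antecedent. If q is true, the antecedent forces (q = T, p = T, r = F), and ~q | (~r ∧ p) holds there. If q is false, the antecedent cannot hold. Either way ~q | (~r ∧ p) holds.

[⇐] This fails. Under q = F, p = F, r = F, the left side is false but the right side is true.

Not equivalent: only (⇒) holds.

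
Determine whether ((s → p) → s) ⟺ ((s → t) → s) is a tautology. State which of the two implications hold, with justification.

Both directions hold.

[⇐] Assume the antecedent. If s is true, (s → p) → s reduces to true regardless of the other variables. If s is false, the antecedent cannot hold. Either way (s → p) → s holds.

[⇒] Assume the antecedent. If s is true, (s → t) → s reduces to true regardless of the other variables. If s is false, the antecedent cannot hold. Either way (s → t) → s holds.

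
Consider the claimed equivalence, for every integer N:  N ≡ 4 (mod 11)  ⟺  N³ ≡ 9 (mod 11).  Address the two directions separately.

(→) Suppose N ≡ 4 (mod 11). Write N = 11j + 4. Then (11j + 4)³ = 1331j³ + 1452j² + 528j + 64 = 11(121j³ + 132j² + 48j + 5) + 9, so N³ ≡ 9 (mod 11).

(←) For the converse, argue contrapositively. If N ≢ 4 (mod 11), then N is congruent to one of 0, 1, 2, 3, 5, 6, 7, 8, 9, 10 modulo 11, and these give N³ ≡ 0, 1, 8, 5, 4, 7, 2, 6, 3, 10 respectively — never 9.

Both directions hold.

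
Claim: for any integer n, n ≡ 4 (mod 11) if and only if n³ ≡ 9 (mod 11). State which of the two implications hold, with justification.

Both directions hold; the statement is true.

Converse. For the converse, argue contrapositively. If n ≢ 4 (mod 11), then n is congruent to one of 0, 1, 2, 3, 5, 6, 7, 8, 9, 10 modulo 11, and these give n³ ≡ 0, 1, 8, 5, 4, 7, 2, 6, 3, 10 respectively — never 9.

Forward direction. Suppose n ≡ 4 (mod 11). Write n = 11j + 4. Then (11j + 4)³ = 1331j³ + 1452j² + 528j + 64 = 11(121j³ + 132j² + 48j + 5) + 9, so n³ ≡ 9 (mod 11).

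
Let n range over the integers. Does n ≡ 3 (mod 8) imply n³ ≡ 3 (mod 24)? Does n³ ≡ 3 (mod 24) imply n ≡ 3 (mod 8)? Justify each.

Not equivalent: only (⇐) holds.

(⟸) The residues r modulo 24 with r³ ≡ 3 (mod 24) are exactly {3}, and each is ≡ 3 (mod 8).

(⟹) This fails: take n = 11. Then 11 ≡ 3 (mod 8), but 11³ = 1331 ≡ 11 (mod 24), not 3.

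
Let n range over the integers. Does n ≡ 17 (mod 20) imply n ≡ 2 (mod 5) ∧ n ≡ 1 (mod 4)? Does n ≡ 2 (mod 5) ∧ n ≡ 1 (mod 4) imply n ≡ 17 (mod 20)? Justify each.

Both directions hold; the statement is true.

(⇒) Suppose n ≡ 17 (mod 20); write n = 20j + 17. Since 5 ∣ 20, reducing mod 5 gives n ≡ 17 ≡ 2 (mod 5); since 4 ∣ 20, reducing mod 4 gives n ≡ 17 ≡ 1 (mod 4).

(⇐) Conversely, if n ≡ 2 (mod 5) and n ≡ 1 (mod 4), then by the Chinese remainder theorem n ≡ 17 (mod 20). This is exactly n ≡ 17 (mod 20).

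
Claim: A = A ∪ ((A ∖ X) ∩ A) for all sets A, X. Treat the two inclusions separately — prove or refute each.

The two sets are equal.

Forward inclusion. Let x ∈ A. Then either x ∈ A and x ∉ X; or x ∈ A ∩ X. In each case x ∈ A ∪ ((A ∖ X) ∩ A), so A ⊆ A ∪ ((A ∖ X) ∩ A).

Reverse inclusion. Let x ∈ A ∪ ((A ∖ X) ∩ A). Then either x ∈ A and x ∉ X; or x ∈ A ∩ X. In each case x ∈ A, so A ∪ ((A ∖ X) ∩ A) ⊆ A.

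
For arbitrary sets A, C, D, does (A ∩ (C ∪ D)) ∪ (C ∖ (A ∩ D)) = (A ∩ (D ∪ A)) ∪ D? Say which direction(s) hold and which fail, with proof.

Neither inclusion holds.

(⊆) This inclusion fails. Take A = ∅, C = {1}, D = ∅; then 1 ∈ (A ∩ (C ∪ D)) ∪ (C ∖ (A ∩ D)) but 1 ∉ (A ∩ (D ∪ A)) ∪ D.

(⊇) This inclusion fails. Take A = {1}, C = ∅, D = ∅; then 1 ∈ (A ∩ (D ∪ A)) ∪ D but 1 ∉ (A ∩ (C ∪ D)) ∪ (C ∖ (A ∩ D)).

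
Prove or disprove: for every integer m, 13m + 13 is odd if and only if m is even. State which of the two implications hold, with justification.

Both directions hold; the statement is true.

(⇒) Suppose 13m + 13 is odd. Since 13 is odd, 13m and m have the same parity, so 13m + 13 ≡ m + 13 (mod 2). As 13 is odd, 13m + 13 is odd exactly when m is even. Thus m is even.

(⇐) Conversely, suppose m is even; write m = 2j. Then 13m + 13 = 13·(2j) + 13 = 2·13j + 13, which is odd.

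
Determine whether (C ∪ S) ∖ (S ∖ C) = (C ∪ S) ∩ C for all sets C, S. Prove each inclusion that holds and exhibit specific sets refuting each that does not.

Both inclusions hold.

(⊆) Let x ∈ (C ∪ S) ∖ (S ∖ C). Then either x ∈ C and x ∉ S; or x ∈ C ∩ S. In each case x ∈ (C ∪ S) ∩ C, so (C ∪ S) ∖ (S ∖ C) ⊆ (C ∪ S) ∩ C.

(⊇) Let x ∈ (C ∪ S) ∩ C. Then either x ∈ C and x ∉ S; or x ∈ C ∩ S. In each case x ∈ (C ∪ S) ∖ (S ∖ C), so (C ∪ S) ∩ C ⊆ (C ∪ S) ∖ (S ∖ C).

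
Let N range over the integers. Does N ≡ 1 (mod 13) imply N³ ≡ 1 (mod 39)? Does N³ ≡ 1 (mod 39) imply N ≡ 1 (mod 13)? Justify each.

(⟹) This fails: take N = 14. Then 14 ≡ 1 (mod 13), but 14³ = 2744 ≡ 14 (mod 39), not 1.

(⟸) This fails: take N = 16. Then 16³ = 4096 ≡ 1 (mod 39), yet 16 ≡ 3 (mod 13), not 1.

Neither direction holds.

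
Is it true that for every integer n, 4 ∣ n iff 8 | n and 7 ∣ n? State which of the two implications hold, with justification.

(⇒) fails; (⇐) holds.

[⇒] This fails: take n = 4. Certainly 4 ∣ 4, but 8 ∤ 4.

[⇐] Suppose 8 ∣ n and 7 ∣ n. Any common multiple of 8 and 7 is a multiple of their lcm; here gcd(8, 7) = 1, so lcm(8, 7) = 8·7 = 56, so 56 ∣ n. Since 4 ∣ 56, it follows that 4 ∣ n.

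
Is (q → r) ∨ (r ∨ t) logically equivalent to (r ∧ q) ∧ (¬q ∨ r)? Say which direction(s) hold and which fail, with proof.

(⟹) This fails. Under r = F, t = F, q = F, the left side is true but the right side is false.

(⟸) Assume the antecedent. If r is true, (q → r) ∨ (r ∨ t) reduces to true regardless of the other variables. If r is false, the antecedent cannot hold. Either way (q → r) ∨ (r ∨ t) holds.

The forward direction fails; the converse holds.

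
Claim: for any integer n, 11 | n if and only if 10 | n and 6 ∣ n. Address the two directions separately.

(→) This fails: take n = 11. Certainly 11 ∣ 11, but 10 ∤ 11.

(←) This fails: take n = 30. Both 10 ∣ 30 and 6 ∣ 30, yet 30 is not a multiple of 11 (since 30 = 2·11 + 8), so 11 ∤ 30.

Both directions fail.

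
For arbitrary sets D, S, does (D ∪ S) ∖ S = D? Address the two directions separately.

(⟸) This inclusion fails. Take D = {1}, S = {1}; then 1 ∈ D but 1 ∉ (D ∪ S) ∖ S.

(⟹) Let x ∈ (D ∪ S) ∖ S. Then x ∈ D and x ∉ S, from which x ∈ D.

(⊆) holds; (⊇) fails.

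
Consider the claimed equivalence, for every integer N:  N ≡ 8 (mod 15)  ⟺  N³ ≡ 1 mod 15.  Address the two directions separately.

Both directions fail.

(⇒) This fails: take N = 8. Then 8 ≡ 8 (mod 15), but 8³ = 512 ≡ 2 (mod 15), not 1.

(⇐) This fails: take N = 1. Then 1³ = 1 ≡ 1 (mod 15), yet 1 ≡ 1 (mod 15), not 8.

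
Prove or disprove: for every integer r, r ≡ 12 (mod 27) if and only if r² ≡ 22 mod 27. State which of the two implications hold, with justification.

(⇒) This fails: take r = 12. Then 12 ≡ 12 (mod 27), but 12² = 144 ≡ 9 (mod 27), not 22.

(⇐) This fails: take r = 7. Then 7² = 49 ≡ 22 (mod 27), yet 7 ≡ 7 (mod 27), not 12.

Both directions fail.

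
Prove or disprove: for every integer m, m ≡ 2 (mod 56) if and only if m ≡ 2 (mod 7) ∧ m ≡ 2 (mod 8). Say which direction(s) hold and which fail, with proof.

Both directions hold; the statement is true.

(⟹) Suppose m ≡ 2 (mod 56); write m = 56j + 2. Since 7 ∣ 56, reducing mod 7 gives m ≡ 2 (mod 7); since 8 ∣ 56, reducing mod 8 gives m ≡ 2 (mod 8).

(⟸) Conversely, if m ≡ 2 (mod 7) and m ≡ 2 (mod 8), then by the Chinese remainder theorem m ≡ 2 (mod 56). This is exactly m ≡ 2 (mod 56).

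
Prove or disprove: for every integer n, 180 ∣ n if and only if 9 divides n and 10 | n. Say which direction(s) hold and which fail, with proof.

(→) If 180 ∣ n, write n = 180q. Since 180 = 20·9, n = 9·(20q), so 9 ∣ n; and since 180 = 18·10, n = 10·(18q), so 10 ∣ n.

(←) This fails: take n = 90. Both 9 ∣ 90 and 10 ∣ 90, yet 90 is not a multiple of 180 (since 90 = 0·180 + 90), so 180 ∤ 90.

Only the forward implication holds.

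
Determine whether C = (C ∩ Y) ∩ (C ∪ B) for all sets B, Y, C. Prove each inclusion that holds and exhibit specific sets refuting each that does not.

(⟹) This inclusion fails. Take B = ∅, Y = ∅, C = {1}; then 1 ∈ C but 1 ∉ (C ∩ Y) ∩ (C ∪ B).

(⟸) Let x ∈ (C ∩ Y) ∩ (C ∪ B). Then either x ∈ Y ∩ C and x ∉ B; or x ∈ B ∩ Y ∩ C. In each case x ∈ C, so (C ∩ Y) ∩ (C ∪ B) ⊆ C.

(⊆) fails; (⊇) holds.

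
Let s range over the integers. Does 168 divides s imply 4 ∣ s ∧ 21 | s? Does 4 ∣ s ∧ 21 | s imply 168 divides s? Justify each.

Forward direction. If 168 ∣ s, write s = 168q. Since 168 = 42·4, s = 4·(42q), so 4 ∣ s; and since 168 = 8·21, s = 21·(8q), so 21 ∣ s.

Converse. This fails: take s = 84. Both 4 ∣ 84 and 21 ∣ 84, yet 84 is not a multiple of 168 (since 84 = 0·168 + 84), so 168 ∤ 84.

Only the forward direction holds.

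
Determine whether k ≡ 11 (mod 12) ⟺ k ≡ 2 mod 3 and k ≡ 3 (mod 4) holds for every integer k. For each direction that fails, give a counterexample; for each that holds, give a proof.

Equivalent; both directions hold.

(⟹) Suppose k ≡ 11 (mod 12); write k = 12j + 11. Since 3 ∣ 12, reducing mod 3 gives k ≡ 11 ≡ 2 (mod 3); since 4 ∣ 12, reducing mod 4 gives k ≡ 11 ≡ 3 (mod 4).

(⟸) Conversely, if k ≡ 2 (mod 3) and k ≡ 3 (mod 4), then by the Chinese remainder theorem k ≡ 11 (mod 12). This is exactly k ≡ 11 (mod 12).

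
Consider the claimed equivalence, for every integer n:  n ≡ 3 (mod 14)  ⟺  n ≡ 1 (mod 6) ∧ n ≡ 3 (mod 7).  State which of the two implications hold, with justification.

Converse. If n ≡ 1 (mod 6) and n ≡ 3 (mod 7), then by the Chinese remainder theorem n ≡ 31 (mod 42). Since 31 ≡ 3 (mod 14) and 14 ∣ 42, we get n ≡ 3 (mod 14).

Forward direction. This fails: n = 17 gives 17 ≡ 3 (mod 14) but 17 ≡ 5 (mod 6), so the conjunction on the right does not hold.

(⇒) fails; (⇐) holds.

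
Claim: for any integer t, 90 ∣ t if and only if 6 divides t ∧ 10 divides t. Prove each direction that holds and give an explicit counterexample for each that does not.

(⇒) holds; (⇐) fails.

Forward direction. If 90 ∣ t, write t = 90q. Since 90 = 15·6, t = 6·(15q), so 6 ∣ t; and since 90 = 9·10, t = 10·(9q), so 10 ∣ t.

Converse. This fails: take t = 30. Both 6 ∣ 30 and 10 ∣ 30, yet 30 is not a multiple of 90 (since 30 = 0·90 + 30), so 90 ∤ 30.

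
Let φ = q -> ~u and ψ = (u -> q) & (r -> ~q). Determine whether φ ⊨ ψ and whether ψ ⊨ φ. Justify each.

Forward direction. This fails. Under q = T, r = T, u = F, the left side is true but the right side is false.

Converse. This fails. Under q = T, r = F, u = T, the left side is false but the right side is true.

Neither implication holds.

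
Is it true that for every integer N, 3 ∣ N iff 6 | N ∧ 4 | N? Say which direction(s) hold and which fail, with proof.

[⇒] This fails: take N = 3. Certainly 3 ∣ 3, but 6 ∤ 3.

[⇐] Suppose 6 ∣ N and 4 ∣ N. Any common multiple of 6 and 4 is a multiple of their lcm; here lcm(6, 4) = 6·4/gcd(6, 4) = 24/2 = 12, so 12 ∣ N. Since 3 ∣ 12, it follows that 3 ∣ N.

Not equivalent: only (⇐) holds.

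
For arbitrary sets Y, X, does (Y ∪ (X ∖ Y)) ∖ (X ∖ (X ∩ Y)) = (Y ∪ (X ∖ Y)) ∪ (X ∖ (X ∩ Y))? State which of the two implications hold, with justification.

Forward inclusion. Let x ∈ (Y ∪ (X ∖ Y)) ∖ (X ∖ (X ∩ Y)). Then either x ∈ Y and x ∉ X; or x ∈ Y ∩ X. In each case x ∈ (Y ∪ (X ∖ Y)) ∪ (X ∖ (X ∩ Y)), so (Y ∪ (X ∖ Y)) ∖ (X ∖ (X ∩ Y)) ⊆ (Y ∪ (X ∖ Y)) ∪ (X ∖ (X ∩ Y)).

Reverse inclusion. This inclusion fails. Take Y = ∅, X = {1}; then 1 ∈ (Y ∪ (X ∖ Y)) ∪ (X ∖ (X ∩ Y)) but 1 ∉ (Y ∪ (X ∖ Y)) ∖ (X ∖ (X ∩ Y)).

The sets are not equal: only the forward inclusion holds.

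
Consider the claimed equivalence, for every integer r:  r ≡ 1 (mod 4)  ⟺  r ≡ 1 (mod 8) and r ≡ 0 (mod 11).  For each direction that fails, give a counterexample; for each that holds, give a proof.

The forward direction fails; the converse holds.

Forward direction. This fails: r = 1 gives 1 ≡ 1 (mod 4) but 1 ≡ 1 (mod 11), so the conjunction on the right does not hold.

Converse. If r ≡ 1 (mod 8) and r ≡ 0 (mod 11), then by the Chinese remainder theorem r ≡ 33 (mod 88). Since 33 ≡ 1 (mod 4) and 4 ∣ 88, we get r ≡ 1 (mod 4).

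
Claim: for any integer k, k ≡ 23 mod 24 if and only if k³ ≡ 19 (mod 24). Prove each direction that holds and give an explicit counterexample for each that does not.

Neither direction holds.

Forward direction. This fails: take k = 23. Then 23 ≡ 23 (mod 24), but 23³ = 12167 ≡ 23 (mod 24), not 19.

Converse. This fails: take k = 19. Then 19³ = 6859 ≡ 19 (mod 24), yet 19 ≡ 19 (mod 24), not 23.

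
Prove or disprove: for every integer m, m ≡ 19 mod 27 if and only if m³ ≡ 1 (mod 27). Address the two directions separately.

Only the forward direction holds.

(⟹) Suppose m ≡ 19 mod 27. Write m = 27j + 19. Then (27j + 19)³ = 19683j³ + 41553j² + 29241j + 6859 = 27(729j³ + 1539j² + 1083j + 254) + 1, so m³ ≡ 1 (mod 27).

(⟸) This fails: take m = 1. Then 1³ = 1 ≡ 1 (mod 27), yet 1 ≡ 1 (mod 27), not 19.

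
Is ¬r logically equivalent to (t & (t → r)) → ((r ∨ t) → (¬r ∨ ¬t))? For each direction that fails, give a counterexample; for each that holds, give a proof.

(⇒) Assume the antecedent. If r is true, the antecedent cannot hold. If r is false, the consequent reduces to true regardless of the other variables. Either way the consequent holds.

(⇐) This fails. Under r = T, t = F, the left side is false but the right side is true.

Not equivalent: only (⇒) holds.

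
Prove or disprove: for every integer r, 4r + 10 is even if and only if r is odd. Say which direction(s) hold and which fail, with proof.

The forward direction fails; the converse holds.

Forward direction. This fails: take r = 6. Then 4r + 10 = 34, which is even, yet r = 6 is even, not odd.

Converse. Suppose r is odd. Since 4 is even, 4r is even for every r, so 4r + 10 has the same parity as 10, which is even. Hence 4r + 10 is even.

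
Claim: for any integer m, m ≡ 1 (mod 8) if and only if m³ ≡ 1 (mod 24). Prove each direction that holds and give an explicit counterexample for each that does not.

Only the reverse direction holds.

(→) This fails: take m = 9. Then 9 ≡ 1 (mod 8), but 9³ = 729 ≡ 9 (mod 24), not 1.

(←) Conversely, the residues r modulo 24 with r³ ≡ 1 (mod 24) are exactly {1}, and each is ≡ 1 (mod 8).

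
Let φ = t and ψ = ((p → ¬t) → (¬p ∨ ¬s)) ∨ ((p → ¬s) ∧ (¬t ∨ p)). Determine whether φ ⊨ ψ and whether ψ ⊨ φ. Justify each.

(←) This fails. Under t = F, p = F, s = F, the left side is false but the right side is true.

(→) Assume the antecedent. If t is true, the consequent reduces to true regardless of the other variables. If t is false, the antecedent cannot hold. Either way the consequent holds.

Only the forward direction holds.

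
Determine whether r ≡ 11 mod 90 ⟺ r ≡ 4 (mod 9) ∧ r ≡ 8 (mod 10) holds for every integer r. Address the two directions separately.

(⇒) This fails: r = 11 gives 11 ≡ 11 (mod 90) but 11 ≡ 2 (mod 9), so the conjunction on the right does not hold.

(⇐) This fails: r = 58 satisfies both congruences on the right (58 ≡ 4 mod 9 and 58 ≡ 8 mod 10) yet 58 ≡ 58 (mod 90), not 11.

Neither implication holds.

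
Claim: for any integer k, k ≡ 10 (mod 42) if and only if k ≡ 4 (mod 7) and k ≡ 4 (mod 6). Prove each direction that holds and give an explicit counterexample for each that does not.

(⟹) This fails: k = 10 gives 10 ≡ 10 (mod 42) but 10 ≡ 3 (mod 7), so the conjunction on the right does not hold.

(⟸) This fails: k = 4 satisfies both congruences on the right (4 ≡ 4 mod 7 and 4 ≡ 4 mod 6) yet 4 ≡ 4 (mod 42), not 10.

Neither implication holds.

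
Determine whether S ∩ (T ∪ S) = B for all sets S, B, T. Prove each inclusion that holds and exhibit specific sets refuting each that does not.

(⊆) fails and (⊇) fails.

Forward inclusion. This inclusion fails. Take S = {1}, B = ∅, T = ∅; then 1 ∈ S ∩ (T ∪ S) but 1 ∉ B.

Reverse inclusion. This inclusion fails. Take S = ∅, B = {1}, T = ∅; then 1 ∈ B but 1 ∉ S ∩ (T ∪ S).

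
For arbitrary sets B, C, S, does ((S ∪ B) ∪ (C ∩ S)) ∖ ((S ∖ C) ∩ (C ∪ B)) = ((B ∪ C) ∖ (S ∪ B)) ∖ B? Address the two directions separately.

Both inclusions fail.

Forward inclusion. This inclusion fails. Take B = {1}, C = ∅, S = ∅; then 1 ∈ ((S ∪ B) ∪ (C ∩ S)) ∖ ((S ∖ C) ∩ (C ∪ B)) but 1 ∉ ((B ∪ C) ∖ (S ∪ B)) ∖ B.

Reverse inclusion. This inclusion fails. Take B = ∅, C = {1}, S = ∅; then 1 ∈ ((B ∪ C) ∖ (S ∪ B)) ∖ B but 1 ∉ ((S ∪ B) ∪ (C ∩ S)) ∖ ((S ∖ C) ∩ (C ∪ B)).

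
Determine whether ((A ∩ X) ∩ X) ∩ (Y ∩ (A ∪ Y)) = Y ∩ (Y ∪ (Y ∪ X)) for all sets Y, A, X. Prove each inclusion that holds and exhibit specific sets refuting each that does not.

(⊆) Let x ∈ ((A ∩ X) ∩ X) ∩ (Y ∩ (A ∪ Y)). Then x ∈ Y ∩ A ∩ X, from which x ∈ Y ∩ (Y ∪ (Y ∪ X)).

(⊇) This inclusion fails. Take Y = {1}, A = ∅, X = ∅; then 1 ∈ Y ∩ (Y ∪ (Y ∪ X)) but 1 ∉ ((A ∩ X) ∩ X) ∩ (Y ∩ (A ∪ Y)).

(⊆) holds; (⊇) fails.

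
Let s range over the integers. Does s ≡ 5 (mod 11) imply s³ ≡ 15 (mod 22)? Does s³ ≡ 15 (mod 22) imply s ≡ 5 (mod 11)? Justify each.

(⟹) This fails: take s = 16. Then 16 ≡ 5 (mod 11), but 16³ = 4096 ≡ 4 (mod 22), not 15.

(⟸) Conversely, the residues r modulo 22 with r³ ≡ 15 (mod 22) are exactly {5}, and each is ≡ 5 (mod 11).

Not equivalent: only (⇐) holds.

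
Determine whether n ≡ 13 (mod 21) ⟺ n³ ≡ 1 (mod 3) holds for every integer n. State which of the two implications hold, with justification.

Forward direction. Suppose n ≡ 13 (mod 21). Then n³ ≡ 13³ = 2197 (mod 21), and since 3 ∣ 21, also n³ ≡ 1 (mod 3).

Converse. This fails: take n = 1. Then 1³ = 1 ≡ 1 (mod 3), yet 1 ≡ 1 (mod 21), not 13.

Only the forward direction holds.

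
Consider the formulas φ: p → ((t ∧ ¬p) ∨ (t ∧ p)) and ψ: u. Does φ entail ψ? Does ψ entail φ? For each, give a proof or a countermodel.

(⇒) fails and (⇐) fails.

[⇒] This fails. Under t = F, p = F, u = F, the left side is true but the right side is false.

[⇐] This fails. Under t = F, p = T, u = T, the left side is false but the right side is true.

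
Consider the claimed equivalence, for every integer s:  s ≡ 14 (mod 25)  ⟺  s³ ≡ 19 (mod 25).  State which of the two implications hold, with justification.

Both implications hold.

Forward direction. Suppose s ≡ 14 (mod 25). Write s = 25j + 14. Then (25j + 14)³ = 15625j³ + 26250j² + 14700j + 2744 = 25(625j³ + 1050j² + 588j + 109) + 19, so s³ ≡ 19 (mod 25).

Converse. Suppose s³ ≡ 19 (mod 25). The only residue r in {0, …, 24} with r³ ≡ 19 (mod 25) is r = 14, so s ≡ 14 (mod 25).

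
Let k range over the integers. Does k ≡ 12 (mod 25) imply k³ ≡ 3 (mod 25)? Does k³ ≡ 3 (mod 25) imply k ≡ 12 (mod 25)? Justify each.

Equivalent; both directions hold.

[⇒] Suppose k ≡ 12 (mod 25). Write k = 25j + 12. Then (25j + 12)³ = 15625j³ + 22500j² + 10800j + 1728 = 25(625j³ + 900j² + 432j + 69) + 3, so k³ ≡ 3 (mod 25).

[⇐] Conversely, suppose k³ ≡ 3 (mod 25). The only residue r in {0, …, 24} with r³ ≡ 3 (mod 25) is r = 12, so k ≡ 12 (mod 25).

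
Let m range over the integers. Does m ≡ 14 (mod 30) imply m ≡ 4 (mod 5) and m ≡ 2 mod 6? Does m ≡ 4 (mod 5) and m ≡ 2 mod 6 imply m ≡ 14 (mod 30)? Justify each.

(→) Suppose m ≡ 14 (mod 30); write m = 30j + 14. Since 5 ∣ 30, reducing mod 5 gives m ≡ 14 ≡ 4 (mod 5); since 6 ∣ 30, reducing mod 6 gives m ≡ 14 ≡ 2 (mod 6).

(←) Conversely, if m ≡ 4 (mod 5) and m ≡ 2 (mod 6), then by the Chinese remainder theorem m ≡ 14 (mod 30). This is exactly m ≡ 14 (mod 30).

Both directions hold; the statement is true.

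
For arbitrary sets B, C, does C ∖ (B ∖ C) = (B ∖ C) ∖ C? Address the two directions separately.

(⟹) This inclusion fails. Take B = ∅, C = {1}; then 1 ∈ C ∖ (B ∖ C) but 1 ∉ (B ∖ C) ∖ C.

(⟸) This inclusion fails. Take B = {1}, C = ∅; then 1 ∈ (B ∖ C) ∖ C but 1 ∉ C ∖ (B ∖ C).

Neither inclusion holds.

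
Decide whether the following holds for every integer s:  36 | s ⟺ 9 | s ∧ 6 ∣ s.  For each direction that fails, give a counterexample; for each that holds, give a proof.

(→) If 36 ∣ s, write s = 36q. Since 36 = 4·9, s = 9·(4q), so 9 ∣ s; and since 36 = 6·6, s = 6·(6q), so 6 ∣ s.

(←) This fails: take s = 18. Both 9 ∣ 18 and 6 ∣ 18, yet 18 is not a multiple of 36 (since 18 = 0·36 + 18), so 36 ∤ 18.

Only the forward direction holds.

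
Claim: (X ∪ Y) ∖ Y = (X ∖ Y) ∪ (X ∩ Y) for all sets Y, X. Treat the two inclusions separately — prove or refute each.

Reverse inclusion. This inclusion fails. Take Y = {1}, X = {1}; then 1 ∈ (X ∖ Y) ∪ (X ∩ Y) but 1 ∉ (X ∪ Y) ∖ Y.

Forward inclusion. Let x ∈ (X ∪ Y) ∖ Y. Then x ∈ X and x ∉ Y, from which x ∈ (X ∖ Y) ∪ (X ∩ Y).

The sets are not equal: only the forward inclusion holds.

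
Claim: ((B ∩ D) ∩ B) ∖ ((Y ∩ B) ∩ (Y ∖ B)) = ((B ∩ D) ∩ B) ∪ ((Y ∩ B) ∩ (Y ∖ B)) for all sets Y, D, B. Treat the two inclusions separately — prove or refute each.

(⊇) Let x ∈ ((B ∩ D) ∩ B) ∪ ((Y ∩ B) ∩ (Y ∖ B)). Then either x ∈ D ∩ B and x ∉ Y; or x ∈ Y ∩ D ∩ B. In each case x ∈ ((B ∩ D) ∩ B) ∖ ((Y ∩ B) ∩ (Y ∖ B)), so ((B ∩ D) ∩ B) ∪ ((Y ∩ B) ∩ (Y ∖ B)) ⊆ ((B ∩ D) ∩ B) ∖ ((Y ∩ B) ∩ (Y ∖ B)).

(⊆) Let x ∈ ((B ∩ D) ∩ B) ∖ ((Y ∩ B) ∩ (Y ∖ B)). Then either x ∈ D ∩ B and x ∉ Y; or x ∈ Y ∩ D ∩ B. In each case x ∈ ((B ∩ D) ∩ B) ∪ ((Y ∩ B) ∩ (Y ∖ B)), so ((B ∩ D) ∩ B) ∖ ((Y ∩ B) ∩ (Y ∖ B)) ⊆ ((B ∩ D) ∩ B) ∪ ((Y ∩ B) ∩ (Y ∖ B)).

Both inclusions hold; the sets are equal.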